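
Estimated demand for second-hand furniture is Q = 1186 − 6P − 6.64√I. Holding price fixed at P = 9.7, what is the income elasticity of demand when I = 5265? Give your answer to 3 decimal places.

At P = 9.7, I = 5265: Q = 645.999.
Holding P constant, ∂Q/∂I = -6.64/(2√I) = -0.045755.
η_I = (∂Q/∂I)·(I/Q) = -0.045755 × (5265/645.999) = -0.373.

-0.373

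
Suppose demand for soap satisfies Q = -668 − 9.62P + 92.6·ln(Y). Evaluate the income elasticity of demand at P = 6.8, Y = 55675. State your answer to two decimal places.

At P = 6.8, Y = 55675: Q = 278.451.
Holding P constant, ∂Q/∂Y = 92.6/Y = 0.00166322.
η_Y = (∂Q/∂Y)·(Y/Q) = 0.00166322 × (55675/278.451) = 0.33.

0.33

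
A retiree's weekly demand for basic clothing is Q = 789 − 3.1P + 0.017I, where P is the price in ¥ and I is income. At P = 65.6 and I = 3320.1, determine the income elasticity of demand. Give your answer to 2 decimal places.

At P = 65.6, I = 3320.1: Q = 642.082.
Holding P constant, ∂Q/∂I = 0.017.
η_I = (∂Q/∂I)·(I/Q) = 0.017 × (3320.1/642.082) = 0.09.

0.09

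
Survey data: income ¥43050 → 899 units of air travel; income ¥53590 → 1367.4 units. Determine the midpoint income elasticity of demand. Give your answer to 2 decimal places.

ΔQ = 1367.4 − 899 = 468.4; midpoint Q̄ = (899 + 1367.4)/2 = 1133.2.
ΔI = 53590 − 43050 = 10540; midpoint Ī = (43050 + 53590)/2 = 48320.
η = (ΔQ/Q̄) ÷ (ΔI/Ī) = (468.4/1133.2) ÷ (10540/48320) = 1.89.

1.89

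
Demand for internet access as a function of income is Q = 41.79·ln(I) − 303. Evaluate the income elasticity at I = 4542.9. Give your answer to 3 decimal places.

0.854

At I = 4542.9: Q = 48.927.
dQ/dI = 41.79/I = 0.00919897 at this income.
η = (dQ/dI)·(I/Q) = 0.00919897 × (4542.9/48.927) = 0.854.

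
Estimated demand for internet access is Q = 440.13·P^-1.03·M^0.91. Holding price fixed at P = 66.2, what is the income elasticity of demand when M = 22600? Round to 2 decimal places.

For a multiplicative demand Q = A·P^α·M^β, the income elasticity is β everywhere.
Here β = 0.91, so η = 0.91.

0.91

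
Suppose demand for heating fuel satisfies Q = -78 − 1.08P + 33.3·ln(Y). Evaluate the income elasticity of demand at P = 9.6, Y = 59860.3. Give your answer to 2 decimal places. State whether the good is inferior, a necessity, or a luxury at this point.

0.12 (necessity)

At P = 9.6, Y = 59860.3: Q = 277.924.
Holding P constant, ∂Q/∂Y = 33.3/Y = 0.000556295.
η_Y = (∂Q/∂Y)·(Y/Q) = 0.000556295 × (59860.3/277.924) = 0.12.
Since 0 < η < 1, this is a necessity.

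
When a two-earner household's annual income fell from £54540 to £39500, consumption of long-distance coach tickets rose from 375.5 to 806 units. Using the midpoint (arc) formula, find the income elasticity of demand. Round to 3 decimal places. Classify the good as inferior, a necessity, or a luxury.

-2.278 (inferior good)

ΔQ = 806 − 375.5 = 430.5; midpoint Q̄ = (375.5 + 806)/2 = 590.75.
ΔI = 39500 − 54540 = -15040; midpoint Ī = (54540 + 39500)/2 = 47020.
η = (ΔQ/Q̄) ÷ (ΔI/Ī) = (430.5/590.75) ÷ (-15040/47020) = -2.278.
η < 0 ⇒ inferior good.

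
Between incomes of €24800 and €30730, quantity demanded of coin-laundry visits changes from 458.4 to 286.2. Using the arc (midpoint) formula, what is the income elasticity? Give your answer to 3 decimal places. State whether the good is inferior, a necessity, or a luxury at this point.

-2.166 (inferior good)

ΔQ = 286.2 − 458.4 = -172.2; midpoint Q̄ = (458.4 + 286.2)/2 = 372.3.
ΔI = 30730 − 24800 = 5930; midpoint Ī = (24800 + 30730)/2 = 27765.
η = (ΔQ/Q̄) ÷ (ΔI/Ī) = (-172.2/372.3) ÷ (5930/27765) = -2.166.
η < 0 ⇒ inferior good.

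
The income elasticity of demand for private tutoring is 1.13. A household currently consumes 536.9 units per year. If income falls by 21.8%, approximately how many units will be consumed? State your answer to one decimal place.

%ΔQ ≈ η × %ΔI = 1.13 × (-21.8%) = -24.634%.
New Q ≈ 536.9 × (1 − 0.24634) = 404.6.

404.6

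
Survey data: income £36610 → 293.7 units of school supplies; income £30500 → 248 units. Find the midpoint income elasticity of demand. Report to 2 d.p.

0.93

ΔQ = 248 − 293.7 = -45.7; midpoint Q̄ = (293.7 + 248)/2 = 270.85.
ΔI = 30500 − 36610 = -6110; midpoint Ī = (36610 + 30500)/2 = 33555.
η = (ΔQ/Q̄) ÷ (ΔI/Ī) = (-45.7/270.85) ÷ (-6110/33555) = 0.93.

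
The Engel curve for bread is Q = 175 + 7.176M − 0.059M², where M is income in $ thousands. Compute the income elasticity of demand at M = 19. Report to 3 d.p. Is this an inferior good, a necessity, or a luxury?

0.323 (necessity)

At M = 19: Q = 290.0450.
dQ/dM = 7.176 − 0.118M = 4.93400.
η = (dQ/dM)·(M/Q) = 4.93400 × (19/290.0450) = 0.323.
0 < η < 1 ⇒ necessity.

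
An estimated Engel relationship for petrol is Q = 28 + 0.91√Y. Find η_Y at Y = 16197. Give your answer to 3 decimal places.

At Y = 16197: Q = 143.813.
dQ/dY = 0.91/(2√Y) = 0.00357515 at this income.
η = (dQ/dY)·(Y/Q) = 0.00357515 × (16197/143.813) = 0.403.

0.403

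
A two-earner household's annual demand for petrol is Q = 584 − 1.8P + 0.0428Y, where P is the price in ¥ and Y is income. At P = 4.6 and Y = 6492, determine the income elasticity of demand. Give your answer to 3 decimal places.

0.326

At P = 4.6, Y = 6492: Q = 853.578.
Holding P constant, ∂Q/∂Y = 0.0428.
η_Y = (∂Q/∂Y)·(Y/Q) = 0.0428 × (6492/853.578) = 0.326.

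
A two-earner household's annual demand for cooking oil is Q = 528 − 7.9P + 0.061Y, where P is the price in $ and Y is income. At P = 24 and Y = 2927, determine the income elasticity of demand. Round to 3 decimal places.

At P = 24, Y = 2927: Q = 516.947.
Holding P constant, ∂Q/∂Y = 0.061.
η_Y = (∂Q/∂Y)·(Y/Q) = 0.061 × (2927/516.947) = 0.345.

0.345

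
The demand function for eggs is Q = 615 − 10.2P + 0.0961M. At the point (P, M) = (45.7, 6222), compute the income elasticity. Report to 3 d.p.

0.801

At P = 45.7, M = 6222: Q = 746.794.
Holding P constant, ∂Q/∂M = 0.0961.
η_M = (∂Q/∂M)·(M/Q) = 0.0961 × (6222/746.794) = 0.801.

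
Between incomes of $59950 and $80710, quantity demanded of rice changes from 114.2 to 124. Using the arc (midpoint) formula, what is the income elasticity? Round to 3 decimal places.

0.279

ΔQ = 124 − 114.2 = 9.8; midpoint Q̄ = (114.2 + 124)/2 = 119.1.
ΔI = 80710 − 59950 = 20760; midpoint Ī = (59950 + 80710)/2 = 70330.
η = (ΔQ/Q̄) ÷ (ΔI/Ī) = (9.8/119.1) ÷ (20760/70330) = 0.279.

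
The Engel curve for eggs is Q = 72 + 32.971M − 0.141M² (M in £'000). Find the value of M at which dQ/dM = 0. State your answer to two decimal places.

dQ/dM = 32.971 − 0.282M.
The good is inferior where dQ/dM < 0. Setting dQ/dM = 0 gives M = 32.971 / 0.282 = 116.92.

116.92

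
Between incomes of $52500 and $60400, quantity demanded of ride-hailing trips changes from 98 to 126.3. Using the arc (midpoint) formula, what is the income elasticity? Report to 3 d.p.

ΔQ = 126.3 − 98 = 28.3; midpoint Q̄ = (98 + 126.3)/2 = 112.15.
ΔI = 60400 − 52500 = 7900; midpoint Ī = (52500 + 60400)/2 = 56450.
η = (ΔQ/Q̄) ÷ (ΔI/Ī) = (28.3/112.15) ÷ (7900/56450) = 1.803.

1.803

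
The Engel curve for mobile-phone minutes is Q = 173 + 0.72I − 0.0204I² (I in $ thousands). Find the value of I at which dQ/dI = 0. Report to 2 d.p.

17.65

dQ/dI = 0.72 − 0.0408I.
The good is inferior where dQ/dI < 0. Setting dQ/dI = 0 gives I = 0.72 / 0.0408 = 17.65.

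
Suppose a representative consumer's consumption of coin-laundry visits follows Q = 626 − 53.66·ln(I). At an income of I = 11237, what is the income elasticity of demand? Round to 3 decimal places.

-0.428

At I = 11237: Q = 125.515.
dQ/dI = -53.66/I = -0.0047753 at this income.
η = (dQ/dI)·(I/Q) = -0.0047753 × (11237/125.515) = -0.428.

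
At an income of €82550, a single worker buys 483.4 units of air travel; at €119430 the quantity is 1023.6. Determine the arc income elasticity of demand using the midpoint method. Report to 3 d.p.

1.963

ΔQ = 1023.6 − 483.4 = 540.2; midpoint Q̄ = (483.4 + 1023.6)/2 = 753.5.
ΔI = 119430 − 82550 = 36880; midpoint Ī = (82550 + 119430)/2 = 100990.
η = (ΔQ/Q̄) ÷ (ΔI/Ī) = (540.2/753.5) ÷ (36880/100990) = 1.963.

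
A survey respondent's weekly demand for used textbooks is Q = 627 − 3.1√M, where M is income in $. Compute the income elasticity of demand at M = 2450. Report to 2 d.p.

At M = 2450: Q = 473.558.
dQ/dM = -3.1/(2√M) = -0.0313147 at this income.
η = (dQ/dM)·(M/Q) = -0.0313147 × (2450/473.558) = -0.16.

-0.16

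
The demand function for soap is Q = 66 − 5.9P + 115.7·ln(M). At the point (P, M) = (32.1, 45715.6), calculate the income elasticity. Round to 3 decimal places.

At P = 32.1, M = 45715.6: Q = 1118.094.
Holding P constant, ∂Q/∂M = 115.7/M = 0.00253086.
η_M = (∂Q/∂M)·(M/Q) = 0.00253086 × (45715.6/1118.094) = 0.103.

0.103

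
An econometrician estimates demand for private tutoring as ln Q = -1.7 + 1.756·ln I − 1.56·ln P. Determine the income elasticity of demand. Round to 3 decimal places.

In a log-linear demand, the coefficient on ln I is the income elasticity.
So η = 1.756.

1.756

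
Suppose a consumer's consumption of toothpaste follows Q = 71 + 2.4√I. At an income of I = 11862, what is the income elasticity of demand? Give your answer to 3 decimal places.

0.393

At I = 11862: Q = 332.391.
dQ/dI = 2.4/(2√I) = 0.011018 at this income.
η = (dQ/dI)·(I/Q) = 0.011018 × (11862/332.391) = 0.393.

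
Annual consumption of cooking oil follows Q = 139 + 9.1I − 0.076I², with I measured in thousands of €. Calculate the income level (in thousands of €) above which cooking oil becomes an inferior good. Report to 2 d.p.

59.87

dQ/dI = 9.1 − 0.152I.
The good is inferior where dQ/dI < 0. Setting dQ/dI = 0 gives I = 9.1 / 0.152 = 59.87.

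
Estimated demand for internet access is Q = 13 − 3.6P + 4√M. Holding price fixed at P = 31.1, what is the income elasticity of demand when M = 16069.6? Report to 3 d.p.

At P = 31.1, M = 16069.6: Q = 408.104.
Holding P constant, ∂Q/∂M = 4/(2√M) = 0.0157771.
η_M = (∂Q/∂M)·(M/Q) = 0.0157771 × (16069.6/408.104) = 0.621.

0.621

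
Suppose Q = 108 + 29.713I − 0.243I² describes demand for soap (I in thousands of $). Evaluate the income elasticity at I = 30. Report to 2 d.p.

At I = 30: Q = 780.6900.
dQ/dI = 29.713 − 0.486I = 15.13300.
η = (dQ/dI)·(I/Q) = 15.13300 × (30/780.6900) = 0.58.

0.58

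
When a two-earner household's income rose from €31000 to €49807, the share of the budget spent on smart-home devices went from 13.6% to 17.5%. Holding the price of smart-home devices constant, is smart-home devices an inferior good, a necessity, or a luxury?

The budget share rises as income rises, so η > 1.

luxury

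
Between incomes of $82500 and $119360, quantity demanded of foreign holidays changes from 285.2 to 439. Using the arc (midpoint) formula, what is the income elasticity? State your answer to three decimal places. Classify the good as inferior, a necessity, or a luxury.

ΔQ = 439 − 285.2 = 153.8; midpoint Q̄ = (285.2 + 439)/2 = 362.1.
ΔI = 119360 − 82500 = 36860; midpoint Ī = (82500 + 119360)/2 = 100930.
η = (ΔQ/Q̄) ÷ (ΔI/Ī) = (153.8/362.1) ÷ (36860/100930) = 1.163.
η > 1 ⇒ luxury.

1.163 (luxury)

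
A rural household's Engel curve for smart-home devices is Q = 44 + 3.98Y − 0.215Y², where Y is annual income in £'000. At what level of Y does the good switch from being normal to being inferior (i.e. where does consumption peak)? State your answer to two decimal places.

dQ/dY = 3.98 − 0.43Y.
The good is inferior where dQ/dY < 0. Setting dQ/dY = 0 gives Y = 3.98 / 0.43 = 9.26.

9.26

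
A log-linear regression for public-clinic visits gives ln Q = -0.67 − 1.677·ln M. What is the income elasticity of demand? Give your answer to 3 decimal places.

-1.677

In a log-linear demand, the coefficient on ln M is the income elasticity.
So η = -1.677.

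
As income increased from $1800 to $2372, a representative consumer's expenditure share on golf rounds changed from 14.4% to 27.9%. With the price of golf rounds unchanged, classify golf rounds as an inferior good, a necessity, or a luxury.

The budget share rises as income rises, so η > 1.

luxury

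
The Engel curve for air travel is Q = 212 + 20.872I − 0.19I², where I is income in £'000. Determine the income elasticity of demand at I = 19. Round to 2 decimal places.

0.48

At I = 19: Q = 539.9780.
dQ/dI = 20.872 − 0.38I = 13.65200.
η = (dQ/dI)·(I/Q) = 13.65200 × (19/539.9780) = 0.48.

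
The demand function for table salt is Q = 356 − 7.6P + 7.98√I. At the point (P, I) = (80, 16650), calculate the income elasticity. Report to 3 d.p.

0.662

At P = 80, I = 16650: Q = 777.698.
Holding P constant, ∂Q/∂I = 7.98/(2√I) = 0.0309219.
η_I = (∂Q/∂I)·(I/Q) = 0.0309219 × (16650/777.698) = 0.662.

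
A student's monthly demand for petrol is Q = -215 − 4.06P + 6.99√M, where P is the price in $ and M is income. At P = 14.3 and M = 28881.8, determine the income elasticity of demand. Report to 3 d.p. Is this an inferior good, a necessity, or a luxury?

At P = 14.3, M = 28881.8: Q = 914.868.
Holding P constant, ∂Q/∂M = 6.99/(2√M) = 0.0205653.
η_M = (∂Q/∂M)·(M/Q) = 0.0205653 × (28881.8/914.868) = 0.649.
Since 0 < η < 1, this is a necessity.

0.649 (necessity)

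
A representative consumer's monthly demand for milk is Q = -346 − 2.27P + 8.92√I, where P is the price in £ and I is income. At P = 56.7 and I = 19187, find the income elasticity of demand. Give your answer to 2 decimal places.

0.81

At P = 56.7, I = 19187: Q = 760.864.
Holding P constant, ∂Q/∂I = 8.92/(2√I) = 0.0321982.
η_I = (∂Q/∂I)·(I/Q) = 0.0321982 × (19187/760.864) = 0.81.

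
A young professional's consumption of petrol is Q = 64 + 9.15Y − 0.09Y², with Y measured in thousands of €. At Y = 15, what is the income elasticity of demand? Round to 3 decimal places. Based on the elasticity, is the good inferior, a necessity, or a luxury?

At Y = 15: Q = 181.0000.
dQ/dY = 9.15 − 0.18Y = 6.45000.
η = (dQ/dY)·(Y/Q) = 6.45000 × (15/181.0000) = 0.535.
0 < η < 1 ⇒ necessity.

0.535 (necessity)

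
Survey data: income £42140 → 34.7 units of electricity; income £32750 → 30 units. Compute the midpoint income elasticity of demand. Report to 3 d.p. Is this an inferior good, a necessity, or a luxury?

0.579 (necessity)

ΔQ = 30 − 34.7 = -4.7; midpoint Q̄ = (34.7 + 30)/2 = 32.35.
ΔI = 32750 − 42140 = -9390; midpoint Ī = (42140 + 32750)/2 = 37445.
η = (ΔQ/Q̄) ÷ (ΔI/Ī) = (-4.7/32.35) ÷ (-9390/37445) = 0.579.
0 < η < 1 ⇒ necessity.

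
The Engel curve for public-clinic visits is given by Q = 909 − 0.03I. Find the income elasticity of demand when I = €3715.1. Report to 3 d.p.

At I = 3715.1: Q = 797.547.
dQ/dI = −0.03.
η = (dQ/dI)·(I/Q) = -0.03 × (3715.1/797.547) = -0.140.

-0.140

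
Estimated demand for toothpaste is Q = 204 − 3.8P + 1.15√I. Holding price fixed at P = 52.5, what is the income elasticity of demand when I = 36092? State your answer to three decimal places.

0.490

At P = 52.5, I = 36092: Q = 222.976.
Holding P constant, ∂Q/∂I = 1.15/(2√I) = 0.00302665.
η_I = (∂Q/∂I)·(I/Q) = 0.00302665 × (36092/222.976) = 0.490.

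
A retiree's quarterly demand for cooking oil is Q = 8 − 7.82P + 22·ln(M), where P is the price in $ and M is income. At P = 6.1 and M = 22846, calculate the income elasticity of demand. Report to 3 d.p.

0.121

At P = 6.1, M = 22846: Q = 181.102.
Holding P constant, ∂Q/∂M = 22/M = 0.000962969.
η_M = (∂Q/∂M)·(M/Q) = 0.000962969 × (22846/181.102) = 0.121.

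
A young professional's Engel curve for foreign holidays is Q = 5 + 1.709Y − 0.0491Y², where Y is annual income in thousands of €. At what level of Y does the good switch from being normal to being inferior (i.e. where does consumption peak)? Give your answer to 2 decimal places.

17.40

dQ/dY = 1.709 − 0.0982Y.
The good is inferior where dQ/dY < 0. Setting dQ/dY = 0 gives Y = 1.709 / 0.0982 = 17.40.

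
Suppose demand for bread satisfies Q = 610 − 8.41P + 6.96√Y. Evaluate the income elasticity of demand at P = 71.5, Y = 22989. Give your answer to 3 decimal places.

At P = 71.5, Y = 22989: Q = 1063.969.
Holding P constant, ∂Q/∂Y = 6.96/(2√Y) = 0.0229519.
η_Y = (∂Q/∂Y)·(Y/Q) = 0.0229519 × (22989/1063.969) = 0.496.

0.496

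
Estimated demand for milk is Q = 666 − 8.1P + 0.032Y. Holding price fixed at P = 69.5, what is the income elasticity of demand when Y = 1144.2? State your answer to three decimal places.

At P = 69.5, Y = 1144.2: Q = 139.664.
Holding P constant, ∂Q/∂Y = 0.032.
η_Y = (∂Q/∂Y)·(Y/Q) = 0.032 × (1144.2/139.664) = 0.262.

0.262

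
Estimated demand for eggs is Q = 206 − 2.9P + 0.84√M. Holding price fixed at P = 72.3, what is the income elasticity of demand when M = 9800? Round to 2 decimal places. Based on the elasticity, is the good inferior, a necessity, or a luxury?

At P = 72.3, M = 9800: Q = 79.486.
Holding P constant, ∂Q/∂M = 0.84/(2√M) = 0.00424264.
η_M = (∂Q/∂M)·(M/Q) = 0.00424264 × (9800/79.486) = 0.52.
Since 0 < η < 1, this is a necessity.

0.52 (necessity)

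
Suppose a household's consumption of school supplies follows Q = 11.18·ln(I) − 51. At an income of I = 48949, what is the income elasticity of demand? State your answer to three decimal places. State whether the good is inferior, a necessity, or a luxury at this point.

At I = 48949: Q = 69.728.
dQ/dI = 11.18/I = 0.000228401 at this income.
η = (dQ/dI)·(I/Q) = 0.000228401 × (48949/69.728) = 0.160.
Since 0 < η < 1, the good is a necessity.

0.160 (necessity)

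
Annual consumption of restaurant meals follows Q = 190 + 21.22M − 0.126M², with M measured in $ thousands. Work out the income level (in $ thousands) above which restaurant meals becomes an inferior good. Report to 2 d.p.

84.21

dQ/dM = 21.22 − 0.252M.
The good is inferior where dQ/dM < 0. Setting dQ/dM = 0 gives M = 21.22 / 0.252 = 84.21.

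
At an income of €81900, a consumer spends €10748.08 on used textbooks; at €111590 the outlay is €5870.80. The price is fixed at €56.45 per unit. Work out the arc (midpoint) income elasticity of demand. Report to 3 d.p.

With a constant price, Q₁ = 10748.08/56.45 = 190.400 and Q₂ = 5870.80/56.45 = 104.000 (equivalently, work directly with expenditure since P cancels).
Midpoint %ΔQ = (5870.80 − 10748.08)/8309.44 = -0.58696; midpoint %ΔI = (111590 − 81900)/96745 = 0.30689.
η = -0.58696 / 0.30689 = -1.913.

-1.913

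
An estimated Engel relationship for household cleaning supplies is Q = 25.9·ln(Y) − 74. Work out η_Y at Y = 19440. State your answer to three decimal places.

0.142

At Y = 19440: Q = 181.765.
dQ/dY = 25.9/Y = 0.0013323 at this income.
η = (dQ/dY)·(Y/Q) = 0.0013323 × (19440/181.765) = 0.142.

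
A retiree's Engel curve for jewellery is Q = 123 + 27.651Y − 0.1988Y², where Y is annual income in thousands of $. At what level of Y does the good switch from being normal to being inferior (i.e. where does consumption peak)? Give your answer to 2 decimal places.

dQ/dY = 27.651 − 0.3976Y.
The good is inferior where dQ/dY < 0. Setting dQ/dY = 0 gives Y = 27.651 / 0.3976 = 69.54.

69.54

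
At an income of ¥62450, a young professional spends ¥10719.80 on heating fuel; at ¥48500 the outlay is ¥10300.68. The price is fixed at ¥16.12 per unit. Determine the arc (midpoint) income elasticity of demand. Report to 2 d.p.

With a constant price, Q₁ = 10719.80/16.12 = 665.000 and Q₂ = 10300.68/16.12 = 639.000 (equivalently, work directly with expenditure since P cancels).
Midpoint %ΔQ = (10300.68 − 10719.80)/10510.24 = -0.03988; midpoint %ΔI = (48500 − 62450)/55475 = -0.25146.
η = -0.03988 / -0.25146 = 0.16.

0.16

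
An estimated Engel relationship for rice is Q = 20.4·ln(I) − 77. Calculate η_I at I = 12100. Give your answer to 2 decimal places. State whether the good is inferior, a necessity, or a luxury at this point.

At I = 12100: Q = 114.780.
dQ/dI = 20.4/I = 0.00168595 at this income.
η = (dQ/dI)·(I/Q) = 0.00168595 × (12100/114.780) = 0.18.
Since 0 < η < 1, the good is a necessity.

0.18 (necessity)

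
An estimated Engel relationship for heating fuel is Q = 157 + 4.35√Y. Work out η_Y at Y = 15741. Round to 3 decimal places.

0.388

At Y = 15741: Q = 702.765.
dQ/dY = 4.35/(2√Y) = 0.0173358 at this income.
η = (dQ/dY)·(Y/Q) = 0.0173358 × (15741/702.765) = 0.388.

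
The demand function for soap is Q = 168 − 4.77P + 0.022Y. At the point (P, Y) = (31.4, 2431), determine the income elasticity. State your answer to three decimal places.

At P = 31.4, Y = 2431: Q = 71.704.
Holding P constant, ∂Q/∂Y = 0.022.
η_Y = (∂Q/∂Y)·(Y/Q) = 0.022 × (2431/71.704) = 0.746.

0.746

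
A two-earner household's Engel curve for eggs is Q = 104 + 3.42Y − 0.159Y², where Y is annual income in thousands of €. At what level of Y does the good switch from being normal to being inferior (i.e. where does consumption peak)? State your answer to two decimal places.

10.75

dQ/dY = 3.42 − 0.318Y.
The good is inferior where dQ/dY < 0. Setting dQ/dY = 0 gives Y = 3.42 / 0.318 = 10.75.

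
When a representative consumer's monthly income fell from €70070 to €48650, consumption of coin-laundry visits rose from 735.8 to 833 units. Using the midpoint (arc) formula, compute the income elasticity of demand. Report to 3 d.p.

-0.343

ΔQ = 833 − 735.8 = 97.2; midpoint Q̄ = (735.8 + 833)/2 = 784.4.
ΔI = 48650 − 70070 = -21420; midpoint Ī = (70070 + 48650)/2 = 59360.
η = (ΔQ/Q̄) ÷ (ΔI/Ī) = (97.2/784.4) ÷ (-21420/59360) = -0.343.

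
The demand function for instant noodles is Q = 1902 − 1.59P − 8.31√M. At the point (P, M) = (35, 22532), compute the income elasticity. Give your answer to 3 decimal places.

At P = 35, M = 22532: Q = 598.964.
Holding P constant, ∂Q/∂M = -8.31/(2√M) = -0.0276803.
η_M = (∂Q/∂M)·(M/Q) = -0.0276803 × (22532/598.964) = -1.041.

-1.041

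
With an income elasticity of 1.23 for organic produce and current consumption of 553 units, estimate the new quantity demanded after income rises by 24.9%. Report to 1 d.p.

722.4

%ΔQ ≈ η × %ΔI = 1.23 × 24.9% = 30.627%.
New Q ≈ 553 × (1 + 0.30627) = 722.4.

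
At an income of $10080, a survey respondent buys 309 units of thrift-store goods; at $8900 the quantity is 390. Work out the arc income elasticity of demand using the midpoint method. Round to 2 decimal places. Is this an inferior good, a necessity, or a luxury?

-1.86 (inferior good)

ΔQ = 390 − 309 = 81; midpoint Q̄ = (309 + 390)/2 = 349.5.
ΔI = 8900 − 10080 = -1180; midpoint Ī = (10080 + 8900)/2 = 9490.
η = (ΔQ/Q̄) ÷ (ΔI/Ī) = (81/349.5) ÷ (-1180/9490) = -1.86.
η < 0 ⇒ inferior good.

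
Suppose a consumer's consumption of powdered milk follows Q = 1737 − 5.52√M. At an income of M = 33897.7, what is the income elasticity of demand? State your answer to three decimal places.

-0.705

At M = 33897.7: Q = 720.695.
dQ/dM = -5.52/(2√M) = -0.0149908 at this income.
η = (dQ/dM)·(M/Q) = -0.0149908 × (33897.7/720.695) = -0.705.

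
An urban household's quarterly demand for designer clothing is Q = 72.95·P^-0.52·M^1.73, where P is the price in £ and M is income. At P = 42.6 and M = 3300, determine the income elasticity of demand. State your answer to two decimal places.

1.73

For a multiplicative demand Q = A·P^α·M^β, the income elasticity is β everywhere.
Here β = 1.73, so η = 1.73.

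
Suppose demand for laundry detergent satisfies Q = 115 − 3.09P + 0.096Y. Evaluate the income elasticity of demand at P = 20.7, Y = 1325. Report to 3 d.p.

At P = 20.7, Y = 1325: Q = 178.237.
Holding P constant, ∂Q/∂Y = 0.096.
η_Y = (∂Q/∂Y)·(Y/Q) = 0.096 × (1325/178.237) = 0.714.

0.714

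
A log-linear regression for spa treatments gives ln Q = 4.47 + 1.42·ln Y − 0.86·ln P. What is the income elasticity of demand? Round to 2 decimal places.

In a log-linear demand, the coefficient on ln Y is the income elasticity.
So η = 1.42.

1.42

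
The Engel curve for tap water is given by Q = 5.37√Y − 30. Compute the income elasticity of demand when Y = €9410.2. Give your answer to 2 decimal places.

0.53

At Y = 9410.2: Q = 490.923.
dQ/dY = 5.37/(2√Y) = 0.0276786 at this income.
η = (dQ/dY)·(Y/Q) = 0.0276786 × (9410.2/490.923) = 0.53.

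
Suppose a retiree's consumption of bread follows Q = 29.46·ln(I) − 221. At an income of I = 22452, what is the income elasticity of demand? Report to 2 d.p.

0.40

At I = 22452: Q = 74.164.
dQ/dI = 29.46/I = 0.00131213 at this income.
η = (dQ/dI)·(I/Q) = 0.00131213 × (22452/74.164) = 0.40.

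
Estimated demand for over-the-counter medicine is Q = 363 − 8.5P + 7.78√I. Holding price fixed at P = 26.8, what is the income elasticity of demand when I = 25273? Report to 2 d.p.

At P = 26.8, I = 25273: Q = 1372.024.
Holding P constant, ∂Q/∂I = 7.78/(2√I) = 0.0244693.
η_I = (∂Q/∂I)·(I/Q) = 0.0244693 × (25273/1372.024) = 0.45.

0.45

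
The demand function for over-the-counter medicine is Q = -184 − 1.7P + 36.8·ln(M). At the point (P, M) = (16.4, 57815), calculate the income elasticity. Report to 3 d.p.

At P = 16.4, M = 57815: Q = 191.632.
Holding P constant, ∂Q/∂M = 36.8/M = 0.000636513.
η_M = (∂Q/∂M)·(M/Q) = 0.000636513 × (57815/191.632) = 0.192.

0.192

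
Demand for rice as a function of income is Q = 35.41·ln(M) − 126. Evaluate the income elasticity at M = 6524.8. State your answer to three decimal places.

0.191

At M = 6524.8: Q = 185.019.
dQ/dM = 35.41/M = 0.00542699 at this income.
η = (dQ/dM)·(M/Q) = 0.00542699 × (6524.8/185.019) = 0.191.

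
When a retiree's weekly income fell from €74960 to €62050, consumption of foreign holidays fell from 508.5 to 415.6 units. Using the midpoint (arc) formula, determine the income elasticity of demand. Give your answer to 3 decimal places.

1.067

ΔQ = 415.6 − 508.5 = -92.9; midpoint Q̄ = (508.5 + 415.6)/2 = 462.05.
ΔI = 62050 − 74960 = -12910; midpoint Ī = (74960 + 62050)/2 = 68505.
η = (ΔQ/Q̄) ÷ (ΔI/Ī) = (-92.9/462.05) ÷ (-12910/68505) = 1.067.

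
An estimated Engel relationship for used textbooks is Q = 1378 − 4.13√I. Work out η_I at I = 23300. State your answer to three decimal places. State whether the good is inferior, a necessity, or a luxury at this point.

At I = 23300: Q = 747.583.
dQ/dI = -4.13/(2√I) = -0.0135283 at this income.
η = (dQ/dI)·(I/Q) = -0.0135283 × (23300/747.583) = -0.422.
Since η < 0, the good is an inferior good.

-0.422 (inferior good)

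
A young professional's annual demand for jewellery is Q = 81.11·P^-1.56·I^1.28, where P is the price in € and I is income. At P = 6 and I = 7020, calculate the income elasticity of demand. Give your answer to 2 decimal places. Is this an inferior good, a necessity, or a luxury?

1.28 (luxury)

For a multiplicative demand Q = A·P^α·I^β, the income elasticity is β everywhere.
Here β = 1.28, so η = 1.28.
Since η > 1, this is a luxury.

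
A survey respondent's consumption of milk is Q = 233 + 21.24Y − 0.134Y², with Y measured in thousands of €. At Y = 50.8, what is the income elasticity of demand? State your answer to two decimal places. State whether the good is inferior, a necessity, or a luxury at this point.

0.40 (necessity)

At Y = 50.8: Q = 966.1862.
dQ/dY = 21.24 − 0.268Y = 7.62560.
η = (dQ/dY)·(Y/Q) = 7.62560 × (50.8/966.1862) = 0.40.
0 < η < 1 ⇒ necessity.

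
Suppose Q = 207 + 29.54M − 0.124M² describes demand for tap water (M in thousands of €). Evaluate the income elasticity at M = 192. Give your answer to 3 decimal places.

At M = 192: Q = 1307.5440.
dQ/dM = 29.54 − 0.248M = -18.07600.
η = (dQ/dM)·(M/Q) = -18.07600 × (192/1307.5440) = -2.654.

-2.654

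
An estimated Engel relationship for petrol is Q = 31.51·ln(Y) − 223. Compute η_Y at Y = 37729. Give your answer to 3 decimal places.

0.289

At Y = 37729: Q = 109.058.
dQ/dY = 31.51/Y = 0.000835167 at this income.
η = (dQ/dY)·(Y/Q) = 0.000835167 × (37729/109.058) = 0.289.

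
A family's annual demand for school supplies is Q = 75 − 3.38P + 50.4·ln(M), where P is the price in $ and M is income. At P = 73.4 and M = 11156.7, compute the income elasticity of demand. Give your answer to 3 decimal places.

At P = 73.4, M = 11156.7: Q = 296.626.
Holding P constant, ∂Q/∂M = 50.4/M = 0.00451746.
η_M = (∂Q/∂M)·(M/Q) = 0.00451746 × (11156.7/296.626) = 0.170.

0.170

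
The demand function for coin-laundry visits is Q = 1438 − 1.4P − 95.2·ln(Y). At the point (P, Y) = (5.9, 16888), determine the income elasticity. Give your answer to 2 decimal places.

-0.19

At P = 5.9, Y = 16888: Q = 503.029.
Holding P constant, ∂Q/∂Y = -95.2/Y = -0.00563714.
η_Y = (∂Q/∂Y)·(Y/Q) = -0.00563714 × (16888/503.029) = -0.19.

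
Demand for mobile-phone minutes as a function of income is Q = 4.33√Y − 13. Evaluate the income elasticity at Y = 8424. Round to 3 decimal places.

0.517

At Y = 8424: Q = 384.418.
dQ/dY = 4.33/(2√Y) = 0.0235884 at this income.
η = (dQ/dY)·(Y/Q) = 0.0235884 × (8424/384.418) = 0.517.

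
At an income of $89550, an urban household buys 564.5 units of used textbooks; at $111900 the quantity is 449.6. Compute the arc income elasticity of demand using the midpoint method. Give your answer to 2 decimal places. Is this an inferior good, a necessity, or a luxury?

-1.02 (inferior good)

ΔQ = 449.6 − 564.5 = -114.9; midpoint Q̄ = (564.5 + 449.6)/2 = 507.05.
ΔI = 111900 − 89550 = 22350; midpoint Ī = (89550 + 111900)/2 = 100725.
η = (ΔQ/Q̄) ÷ (ΔI/Ī) = (-114.9/507.05) ÷ (22350/100725) = -1.02.
η < 0 ⇒ inferior good.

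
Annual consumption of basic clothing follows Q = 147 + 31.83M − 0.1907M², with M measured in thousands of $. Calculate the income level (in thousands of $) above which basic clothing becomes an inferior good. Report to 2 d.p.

83.46

dQ/dM = 31.83 − 0.3814M.
The good is inferior where dQ/dM < 0. Setting dQ/dM = 0 gives M = 31.83 / 0.3814 = 83.46.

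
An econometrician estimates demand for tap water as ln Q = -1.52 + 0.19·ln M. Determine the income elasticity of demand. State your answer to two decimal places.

0.19

In a log-linear demand, the coefficient on ln M is the income elasticity.
So η = 0.19.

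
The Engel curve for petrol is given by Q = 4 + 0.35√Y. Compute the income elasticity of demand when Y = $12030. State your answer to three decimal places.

At Y = 12030: Q = 42.388.
dQ/dY = 0.35/(2√Y) = 0.00159553 at this income.
η = (dQ/dY)·(Y/Q) = 0.00159553 × (12030/42.388) = 0.453.

0.453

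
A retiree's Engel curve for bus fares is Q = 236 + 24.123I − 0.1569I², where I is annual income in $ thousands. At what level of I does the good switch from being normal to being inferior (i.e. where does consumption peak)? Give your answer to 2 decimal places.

dQ/dI = 24.123 − 0.3138I.
The good is inferior where dQ/dI < 0. Setting dQ/dI = 0 gives I = 24.123 / 0.3138 = 76.87.

76.87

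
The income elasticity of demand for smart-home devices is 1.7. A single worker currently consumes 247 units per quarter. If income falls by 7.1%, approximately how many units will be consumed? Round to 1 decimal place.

217.2

%ΔQ ≈ η × %ΔI = 1.7 × (-7.1%) = -12.07%.
New Q ≈ 247 × (1 − 0.1207) = 217.2.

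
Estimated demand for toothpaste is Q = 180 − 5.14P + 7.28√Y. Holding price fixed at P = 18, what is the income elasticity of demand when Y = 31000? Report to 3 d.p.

At P = 18, Y = 31000: Q = 1369.256.
Holding P constant, ∂Q/∂Y = 7.28/(2√Y) = 0.0206738.
η_Y = (∂Q/∂Y)·(Y/Q) = 0.0206738 × (31000/1369.256) = 0.468.

0.468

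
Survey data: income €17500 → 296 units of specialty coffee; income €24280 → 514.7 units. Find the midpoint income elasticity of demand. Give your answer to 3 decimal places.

ΔQ = 514.7 − 296 = 218.7; midpoint Q̄ = (296 + 514.7)/2 = 405.35.
ΔI = 24280 − 17500 = 6780; midpoint Ī = (17500 + 24280)/2 = 20890.
η = (ΔQ/Q̄) ÷ (ΔI/Ī) = (218.7/405.35) ÷ (6780/20890) = 1.662.

1.662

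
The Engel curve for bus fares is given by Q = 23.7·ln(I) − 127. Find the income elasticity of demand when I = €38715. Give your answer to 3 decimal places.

At I = 38715: Q = 123.366.
dQ/dI = 23.7/I = 0.000612166 at this income.
η = (dQ/dI)·(I/Q) = 0.000612166 × (38715/123.366) = 0.192.

0.192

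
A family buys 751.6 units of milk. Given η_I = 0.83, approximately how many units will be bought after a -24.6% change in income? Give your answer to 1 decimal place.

598.1

%ΔQ ≈ η × %ΔI = 0.83 × (-24.6%) = -20.418%.
New Q ≈ 751.6 × (1 − 0.20418) = 598.1.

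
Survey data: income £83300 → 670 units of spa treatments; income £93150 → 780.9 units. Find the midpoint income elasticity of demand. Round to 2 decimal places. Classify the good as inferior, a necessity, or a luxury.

1.37 (luxury)

ΔQ = 780.9 − 670 = 110.9; midpoint Q̄ = (670 + 780.9)/2 = 725.45.
ΔI = 93150 − 83300 = 9850; midpoint Ī = (83300 + 93150)/2 = 88225.
η = (ΔQ/Q̄) ÷ (ΔI/Ī) = (110.9/725.45) ÷ (9850/88225) = 1.37.
η > 1 ⇒ luxury.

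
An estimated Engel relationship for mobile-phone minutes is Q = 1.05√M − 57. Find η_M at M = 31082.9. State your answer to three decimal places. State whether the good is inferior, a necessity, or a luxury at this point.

0.722 (necessity)

At M = 31082.9: Q = 128.119.
dQ/dM = 1.05/(2√M) = 0.00297782 at this income.
η = (dQ/dM)·(M/Q) = 0.00297782 × (31082.9/128.119) = 0.722.
Since 0 < η < 1, the good is a necessity.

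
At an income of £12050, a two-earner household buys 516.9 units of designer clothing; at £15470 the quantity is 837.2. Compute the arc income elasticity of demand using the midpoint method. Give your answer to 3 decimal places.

1.903

ΔQ = 837.2 − 516.9 = 320.3; midpoint Q̄ = (516.9 + 837.2)/2 = 677.05.
ΔI = 15470 − 12050 = 3420; midpoint Ī = (12050 + 15470)/2 = 13760.
η = (ΔQ/Q̄) ÷ (ΔI/Ī) = (320.3/677.05) ÷ (3420/13760) = 1.903.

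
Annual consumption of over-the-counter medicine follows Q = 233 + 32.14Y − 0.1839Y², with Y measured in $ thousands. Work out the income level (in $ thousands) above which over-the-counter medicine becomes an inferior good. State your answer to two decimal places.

dQ/dY = 32.14 − 0.3678Y.
The good is inferior where dQ/dY < 0. Setting dQ/dY = 0 gives Y = 32.14 / 0.3678 = 87.38.

87.38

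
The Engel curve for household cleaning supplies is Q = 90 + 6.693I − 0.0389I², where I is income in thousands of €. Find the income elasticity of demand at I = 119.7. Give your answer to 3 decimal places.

At I = 119.7: Q = 333.7894.
dQ/dI = 6.693 − 0.0778I = -2.61966.
η = (dQ/dI)·(I/Q) = -2.61966 × (119.7/333.7894) = -0.939.

-0.939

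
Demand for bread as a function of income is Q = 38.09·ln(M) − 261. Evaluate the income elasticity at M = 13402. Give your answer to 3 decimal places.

At M = 13402: Q = 100.975.
dQ/dM = 38.09/M = 0.00284211 at this income.
η = (dQ/dM)·(M/Q) = 0.00284211 × (13402/100.975) = 0.377.

0.377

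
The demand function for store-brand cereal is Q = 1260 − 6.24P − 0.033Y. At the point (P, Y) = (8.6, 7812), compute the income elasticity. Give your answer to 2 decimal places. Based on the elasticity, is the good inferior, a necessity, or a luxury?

At P = 8.6, Y = 7812: Q = 948.540.
Holding P constant, ∂Q/∂Y = −0.033.
η_Y = (∂Q/∂Y)·(Y/Q) = -0.033 × (7812/948.540) = -0.27.
Since η < 0, this is an inferior good.

-0.27 (inferior good)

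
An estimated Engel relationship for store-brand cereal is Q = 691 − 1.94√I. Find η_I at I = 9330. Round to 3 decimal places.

-0.186

At I = 9330: Q = 503.612.
dQ/dI = -1.94/(2√I) = -0.0100422 at this income.
η = (dQ/dI)·(I/Q) = -0.0100422 × (9330/503.612) = -0.186.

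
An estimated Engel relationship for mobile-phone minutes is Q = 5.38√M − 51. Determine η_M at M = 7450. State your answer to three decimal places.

0.562

At M = 7450: Q = 413.366.
dQ/dM = 5.38/(2√M) = 0.0311655 at this income.
η = (dQ/dM)·(M/Q) = 0.0311655 × (7450/413.366) = 0.562.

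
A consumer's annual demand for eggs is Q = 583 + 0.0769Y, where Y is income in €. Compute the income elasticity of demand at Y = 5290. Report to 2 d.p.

0.41

At Y = 5290: Q = 989.801.
dQ/dY = 0.0769.
η = (dQ/dY)·(Y/Q) = 0.0769 × (5290/989.801) = 0.41.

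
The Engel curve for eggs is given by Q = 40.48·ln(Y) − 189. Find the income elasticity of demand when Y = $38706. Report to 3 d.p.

At Y = 38706: Q = 238.621.
dQ/dY = 40.48/Y = 0.00104583 at this income.
η = (dQ/dY)·(Y/Q) = 0.00104583 × (38706/238.621) = 0.170.

0.170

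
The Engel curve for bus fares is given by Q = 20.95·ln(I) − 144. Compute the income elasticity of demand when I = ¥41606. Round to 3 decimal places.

0.266

At I = 41606: Q = 78.824.
dQ/dI = 20.95/I = 0.000503533 at this income.
η = (dQ/dI)·(I/Q) = 0.000503533 × (41606/78.824) = 0.266.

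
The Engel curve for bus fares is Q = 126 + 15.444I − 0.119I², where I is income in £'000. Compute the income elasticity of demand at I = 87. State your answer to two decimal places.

At I = 87: Q = 568.9170.
dQ/dI = 15.444 − 0.238I = -5.26200.
η = (dQ/dI)·(I/Q) = -5.26200 × (87/568.9170) = -0.80.

-0.80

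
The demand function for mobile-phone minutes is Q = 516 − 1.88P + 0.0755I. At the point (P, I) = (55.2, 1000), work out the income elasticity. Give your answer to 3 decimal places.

0.155

At P = 55.2, I = 1000: Q = 487.724.
Holding P constant, ∂Q/∂I = 0.0755.
η_I = (∂Q/∂I)·(I/Q) = 0.0755 × (1000/487.724) = 0.155.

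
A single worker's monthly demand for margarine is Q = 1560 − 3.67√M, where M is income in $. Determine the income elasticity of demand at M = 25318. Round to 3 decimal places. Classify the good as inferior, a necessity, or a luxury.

-0.299 (inferior good)

At M = 25318: Q = 976.043.
dQ/dM = -3.67/(2√M) = -0.0115324 at this income.
η = (dQ/dM)·(M/Q) = -0.0115324 × (25318/976.043) = -0.299.
Since η < 0, the good is an inferior good.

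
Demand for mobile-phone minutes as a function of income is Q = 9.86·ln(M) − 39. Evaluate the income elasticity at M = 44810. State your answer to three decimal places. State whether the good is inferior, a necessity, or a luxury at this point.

At M = 44810: Q = 66.602.
dQ/dM = 9.86/M = 0.00022004 at this income.
η = (dQ/dM)·(M/Q) = 0.00022004 × (44810/66.602) = 0.148.
Since 0 < η < 1, the good is a necessity.

0.148 (necessity)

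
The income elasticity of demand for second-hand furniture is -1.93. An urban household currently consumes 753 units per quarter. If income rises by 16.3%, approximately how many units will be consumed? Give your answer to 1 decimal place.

%ΔQ ≈ η × %ΔI = -1.93 × 16.3% = -31.459%.
New Q ≈ 753 × (1 − 0.31459) = 516.1.

516.1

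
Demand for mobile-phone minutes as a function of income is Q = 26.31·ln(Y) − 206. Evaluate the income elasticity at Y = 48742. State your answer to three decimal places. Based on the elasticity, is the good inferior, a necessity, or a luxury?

At Y = 48742: Q = 77.998.
dQ/dY = 26.31/Y = 0.000539781 at this income.
η = (dQ/dY)·(Y/Q) = 0.000539781 × (48742/77.998) = 0.337.
Since 0 < η < 1, the good is a necessity.

0.337 (necessity)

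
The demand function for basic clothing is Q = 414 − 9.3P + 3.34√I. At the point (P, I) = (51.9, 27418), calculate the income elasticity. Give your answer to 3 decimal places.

At P = 51.9, I = 27418: Q = 484.380.
Holding P constant, ∂Q/∂I = 3.34/(2√I) = 0.0100855.
η_I = (∂Q/∂I)·(I/Q) = 0.0100855 × (27418/484.380) = 0.571.

0.571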